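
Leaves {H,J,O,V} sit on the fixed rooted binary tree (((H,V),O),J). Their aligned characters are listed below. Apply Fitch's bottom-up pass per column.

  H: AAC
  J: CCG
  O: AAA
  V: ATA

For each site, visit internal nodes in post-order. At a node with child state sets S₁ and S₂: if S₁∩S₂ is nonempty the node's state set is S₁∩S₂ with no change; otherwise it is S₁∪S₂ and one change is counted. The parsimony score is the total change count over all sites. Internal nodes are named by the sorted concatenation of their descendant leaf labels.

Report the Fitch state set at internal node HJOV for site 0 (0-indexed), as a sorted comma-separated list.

[col 0] HV: children H:{A}, V:{A} ∩→ {A}; cost 0
[col 0] HOV: children HV:{A}, O:{A} ∩→ {A}; cost 0
[col 0] HJOV: children HOV:{A}, J:{C} ∪→ {A,C}; cost 1
[col 1] HV: children H:{A}, V:{T} ∪→ {A,T}; cost 1
[col 1] HOV: children HV:{A,T}, O:{A} ∩→ {A}; cost 0
[col 1] HJOV: children HOV:{A}, J:{C} ∪→ {A,C}; cost 1
[col 2] HV: children H:{C}, V:{A} ∪→ {A,C}; cost 1
[col 2] HOV: children HV:{A,C}, O:{A} ∩→ {A}; cost 0
[col 2] HJOV: children HOV:{A}, J:{G} ∪→ {A,G}; cost 1
per-site changes: [1, 2, 2]; total = 5

A,C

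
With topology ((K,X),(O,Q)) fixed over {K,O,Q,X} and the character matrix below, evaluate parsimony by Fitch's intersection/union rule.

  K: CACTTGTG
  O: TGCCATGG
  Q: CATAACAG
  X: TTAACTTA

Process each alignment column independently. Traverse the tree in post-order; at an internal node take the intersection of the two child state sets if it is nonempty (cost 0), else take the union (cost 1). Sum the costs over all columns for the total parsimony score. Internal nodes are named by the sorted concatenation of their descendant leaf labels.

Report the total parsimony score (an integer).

KX@0: {C} ∪ {T} = {C,T} (union, +1)
OQ@0: {T} ∪ {C} = {C,T} (union, +1)
KOQX@0: {C,T} ∩ {C,T} = {C,T} (intersection, +0)
KX@1: {A} ∪ {T} = {A,T} (union, +1)
OQ@1: {G} ∪ {A} = {A,G} (union, +1)
KOQX@1: {A,T} ∩ {A,G} = {A} (intersection, +0)
KX@2: {C} ∪ {A} = {A,C} (union, +1)
OQ@2: {C} ∪ {T} = {C,T} (union, +1)
KOQX@2: {A,C} ∩ {C,T} = {C} (intersection, +0)
KX@3: {T} ∪ {A} = {A,T} (union, +1)
OQ@3: {C} ∪ {A} = {A,C} (union, +1)
KOQX@3: {A,T} ∩ {A,C} = {A} (intersection, +0)
KX@4: {T} ∪ {C} = {C,T} (union, +1)
OQ@4: {A} ∩ {A} = {A} (intersection, +0)
KOQX@4: {C,T} ∪ {A} = {A,C,T} (union, +1)
KX@5: {G} ∪ {T} = {G,T} (union, +1)
OQ@5: {T} ∪ {C} = {C,T} (union, +1)
KOQX@5: {G,T} ∩ {C,T} = {T} (intersection, +0)
KX@6: {T} ∩ {T} = {T} (intersection, +0)
OQ@6: {G} ∪ {A} = {A,G} (union, +1)
KOQX@6: {T} ∪ {A,G} = {A,G,T} (union, +1)
KX@7: {G} ∪ {A} = {A,G} (union, +1)
OQ@7: {G} ∩ {G} = {G} (intersection, +0)
KOQX@7: {A,G} ∩ {G} = {G} (intersection, +0)
per-site changes: [2, 2, 2, 2, 2, 2, 2, 1]; total = 15

15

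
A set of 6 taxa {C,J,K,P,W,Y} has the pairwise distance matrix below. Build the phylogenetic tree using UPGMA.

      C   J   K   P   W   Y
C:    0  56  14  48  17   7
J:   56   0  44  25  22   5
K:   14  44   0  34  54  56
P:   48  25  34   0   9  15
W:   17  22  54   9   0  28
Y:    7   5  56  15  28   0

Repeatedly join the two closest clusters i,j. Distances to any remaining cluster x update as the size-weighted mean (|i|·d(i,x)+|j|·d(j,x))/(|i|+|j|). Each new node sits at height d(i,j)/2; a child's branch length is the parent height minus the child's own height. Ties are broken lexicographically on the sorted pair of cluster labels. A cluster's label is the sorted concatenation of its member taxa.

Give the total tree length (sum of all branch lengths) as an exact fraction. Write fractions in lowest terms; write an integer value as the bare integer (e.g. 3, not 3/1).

1. join J+Y (d=5) ⇒ JY; edges |J|=5/2, |Y|=5/2
  updated: d(C,JY)=63/2, d(JY,K)=50, d(JY,P)=20, d(JY,W)=25
2. join P+W (d=9) ⇒ PW; edges |P|=9/2, |W|=9/2
  updated: d(C,PW)=65/2, d(JY,PW)=45/2, d(K,PW)=44
3. join C+K (d=14) ⇒ CK; edges |C|=7, |K|=7
  updated: d(CK,JY)=163/4, d(CK,PW)=153/4
4. join JY+PW (d=45/2) ⇒ JPWY; edges |JY|=35/4, |PW|=27/4
  updated: d(CK,JPWY)=79/2
5. join CK+JPWY (d=79/2) ⇒ CJKPWY; edges |CK|=51/4, |JPWY|=17/2
final tree: ((C:7,K:7):51/4,((J:5/2,Y:5/2):35/4,(P:9/2,W:9/2):27/4):17/2)
total length: 259/4

259/4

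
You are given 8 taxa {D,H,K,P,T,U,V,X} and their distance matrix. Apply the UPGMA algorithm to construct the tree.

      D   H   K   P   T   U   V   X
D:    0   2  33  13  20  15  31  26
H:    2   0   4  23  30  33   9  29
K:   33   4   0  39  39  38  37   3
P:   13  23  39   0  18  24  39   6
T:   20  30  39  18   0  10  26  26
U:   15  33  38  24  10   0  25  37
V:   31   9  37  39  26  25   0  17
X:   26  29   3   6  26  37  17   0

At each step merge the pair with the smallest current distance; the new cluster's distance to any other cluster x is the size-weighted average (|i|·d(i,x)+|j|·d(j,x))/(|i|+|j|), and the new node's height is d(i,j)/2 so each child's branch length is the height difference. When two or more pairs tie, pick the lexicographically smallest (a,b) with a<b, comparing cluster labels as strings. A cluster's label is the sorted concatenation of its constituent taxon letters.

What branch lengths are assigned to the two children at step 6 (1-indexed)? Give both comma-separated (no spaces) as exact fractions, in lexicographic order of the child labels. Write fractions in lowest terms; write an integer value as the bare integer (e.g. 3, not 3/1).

31/4,51/4

iteration 1: select D,H (d=2); attach at lengths (1, 1); label the merged cluster DH
  updated: d(DH,K)=37/2, d(DH,P)=18, d(DH,T)=25, d(DH,U)=24, d(DH,V)=20, d(DH,X)=55/2
iteration 2: select K,X (d=3); attach at lengths (3/2, 3/2); label the merged cluster KX
  updated: d(DH,KX)=23, d(KX,P)=45/2, d(KX,T)=65/2, d(KX,U)=75/2, d(KX,V)=27
iteration 3: select T,U (d=10); attach at lengths (5, 5); label the merged cluster TU
  updated: d(DH,TU)=49/2, d(KX,TU)=35, d(P,TU)=21, d(TU,V)=51/2
iteration 4: select DH,P (d=18); attach at lengths (8, 9); label the merged cluster DHP
  updated: d(DHP,KX)=137/6, d(DHP,TU)=70/3, d(DHP,V)=79/3
iteration 5: select DHP,KX (d=137/6); attach at lengths (29/12, 119/12); label the merged cluster DHKPX
  updated: d(DHKPX,TU)=28, d(DHKPX,V)=133/5
iteration 6: select TU,V (d=51/2); attach at lengths (31/4, 51/4); label the merged cluster TUV
  updated: d(DHKPX,TUV)=413/15
iteration 7: select DHKPX,TUV (d=413/15); attach at lengths (47/20, 61/60); label the merged cluster DHKPTUVX
final tree: ((((D:1,H:1):8,P:9):29/12,(K:3/2,X:3/2):119/12):47/20,((T:5,U:5):31/4,V:51/4):61/60)
total length: 341/5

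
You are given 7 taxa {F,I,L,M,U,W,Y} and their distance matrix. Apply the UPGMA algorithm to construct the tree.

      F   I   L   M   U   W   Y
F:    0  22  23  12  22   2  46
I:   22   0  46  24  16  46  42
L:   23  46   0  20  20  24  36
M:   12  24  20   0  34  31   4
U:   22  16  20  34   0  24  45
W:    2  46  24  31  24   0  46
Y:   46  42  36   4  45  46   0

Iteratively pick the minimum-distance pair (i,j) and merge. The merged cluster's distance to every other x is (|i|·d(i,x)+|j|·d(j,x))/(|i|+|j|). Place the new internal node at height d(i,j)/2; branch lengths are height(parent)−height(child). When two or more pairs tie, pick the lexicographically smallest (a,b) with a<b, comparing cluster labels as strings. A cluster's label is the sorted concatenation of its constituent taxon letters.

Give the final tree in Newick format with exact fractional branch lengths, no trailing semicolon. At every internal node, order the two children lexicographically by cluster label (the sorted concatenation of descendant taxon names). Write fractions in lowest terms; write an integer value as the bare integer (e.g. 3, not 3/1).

((((F:1,W:1):43/4,L:47/4):13/4,(I:8,U:8):7):9/5,(M:2,Y:2):74/5)

iteration 1: select F,W (d=2); attach at lengths (1, 1); label the merged cluster FW
  updated: d(FW,I)=34, d(FW,L)=47/2, d(FW,M)=43/2, d(FW,U)=23, d(FW,Y)=46
iteration 2: select M,Y (d=4); attach at lengths (2, 2); label the merged cluster MY
  updated: d(FW,MY)=135/4, d(I,MY)=33, d(L,MY)=28, d(MY,U)=79/2
iteration 3: select I,U (d=16); attach at lengths (8, 8); label the merged cluster IU
  updated: d(FW,IU)=57/2, d(IU,L)=33, d(IU,MY)=145/4
iteration 4: select FW,L (d=47/2); attach at lengths (43/4, 47/4); label the merged cluster FLW
  updated: d(FLW,IU)=30, d(FLW,MY)=191/6
iteration 5: select FLW,IU (d=30); attach at lengths (13/4, 7); label the merged cluster FILUW
  updated: d(FILUW,MY)=168/5
iteration 6: select FILUW,MY (d=168/5); attach at lengths (9/5, 74/5); label the merged cluster FILMUWY
final tree: ((((F:1,W:1):43/4,L:47/4):13/4,(I:8,U:8):7):9/5,(M:2,Y:2):74/5)
total length: 1427/20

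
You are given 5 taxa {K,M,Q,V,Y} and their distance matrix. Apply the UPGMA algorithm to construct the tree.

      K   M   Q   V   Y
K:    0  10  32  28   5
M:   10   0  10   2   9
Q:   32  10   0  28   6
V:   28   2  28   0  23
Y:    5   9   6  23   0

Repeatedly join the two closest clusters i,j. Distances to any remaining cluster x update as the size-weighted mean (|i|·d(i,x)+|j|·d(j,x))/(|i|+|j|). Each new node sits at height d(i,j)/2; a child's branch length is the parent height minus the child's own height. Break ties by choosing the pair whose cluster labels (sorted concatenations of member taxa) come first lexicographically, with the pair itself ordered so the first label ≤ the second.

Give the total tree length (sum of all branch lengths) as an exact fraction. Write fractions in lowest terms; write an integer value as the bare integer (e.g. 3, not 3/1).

125/4

iteration 1: select M,V (d=2); attach at lengths (1, 1); label the merged cluster MV
  updated: d(K,MV)=19, d(MV,Q)=19, d(MV,Y)=16
iteration 2: select K,Y (d=5); attach at lengths (5/2, 5/2); label the merged cluster KY
  updated: d(KY,MV)=35/2, d(KY,Q)=19
iteration 3: select KY,MV (d=35/2); attach at lengths (25/4, 31/4); label the merged cluster KMVY
  updated: d(KMVY,Q)=19
iteration 4: select KMVY,Q (d=19); attach at lengths (3/4, 19/2); label the merged cluster KMQVY
final tree: (((K:5/2,Y:5/2):25/4,(M:1,V:1):31/4):3/4,Q:19/2)
total length: 125/4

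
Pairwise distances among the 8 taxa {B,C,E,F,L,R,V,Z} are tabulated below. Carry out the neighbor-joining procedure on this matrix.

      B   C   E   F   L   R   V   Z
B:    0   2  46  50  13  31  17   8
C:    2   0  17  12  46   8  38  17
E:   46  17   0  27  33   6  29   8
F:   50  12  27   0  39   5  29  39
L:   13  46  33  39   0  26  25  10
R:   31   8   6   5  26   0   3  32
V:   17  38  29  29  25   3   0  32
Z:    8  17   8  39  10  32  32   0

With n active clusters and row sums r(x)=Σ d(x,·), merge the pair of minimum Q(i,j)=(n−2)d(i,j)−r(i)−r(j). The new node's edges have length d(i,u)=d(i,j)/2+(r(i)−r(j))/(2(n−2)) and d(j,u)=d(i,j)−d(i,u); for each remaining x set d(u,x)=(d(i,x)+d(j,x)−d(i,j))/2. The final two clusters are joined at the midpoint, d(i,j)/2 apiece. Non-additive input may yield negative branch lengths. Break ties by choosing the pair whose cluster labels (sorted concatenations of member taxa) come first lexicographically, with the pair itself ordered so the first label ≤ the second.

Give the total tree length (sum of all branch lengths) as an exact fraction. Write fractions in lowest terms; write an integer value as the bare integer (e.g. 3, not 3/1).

2105/32

iteration 1: select B,C (d=2, Q=-295); attach at lengths (13/4, -5/4); label the merged cluster BC
  updated: d(BC,E)=61/2, d(BC,F)=30, d(BC,L)=57/2, d(BC,R)=37/2, d(BC,V)=53/2, d(BC,Z)=23/2
iteration 2: select L,Z (d=10, Q=-244); attach at lengths (79/10, 21/10); label the merged cluster LZ
  updated: d(BC,LZ)=15, d(E,LZ)=31/2, d(F,LZ)=34, d(LZ,R)=24, d(LZ,V)=47/2
iteration 3: select BC,LZ (d=15, Q=-345/2); attach at lengths (137/16, 103/16); label the merged cluster BCLZ
  updated: d(BCLZ,E)=31/2, d(BCLZ,F)=49/2, d(BCLZ,R)=55/4, d(BCLZ,V)=35/2
iteration 4: select BCLZ,E (d=31/2, Q=-409/4); attach at lengths (161/24, 211/24); label the merged cluster BCELZ
  updated: d(BCELZ,F)=18, d(BCELZ,R)=17/8, d(BCELZ,V)=31/2
iteration 5: select BCELZ,V (d=31/2, Q=-417/8); attach at lengths (153/32, 343/32); label the merged cluster BCELVZ
  updated: d(BCELVZ,F)=63/4, d(BCELVZ,R)=-83/16
iteration 6: select BCELVZ,F (d=63/4, Q=-249/16); attach at lengths (89/32, 415/32); label the merged cluster BCEFLVZ
  updated: d(BCEFLVZ,R)=-255/32
iteration 7: select BCEFLVZ,R (d=-255/32); attach at lengths (-255/64, -255/64); label the merged cluster BCEFLRVZ
final tree: ((((((B:13/4,C:-5/4):137/16,(L:79/10,Z:21/10):103/16):161/24,E:211/24):153/32,V:343/32):89/32,F:415/32):-255/64,R:-255/64)
total length: 2105/32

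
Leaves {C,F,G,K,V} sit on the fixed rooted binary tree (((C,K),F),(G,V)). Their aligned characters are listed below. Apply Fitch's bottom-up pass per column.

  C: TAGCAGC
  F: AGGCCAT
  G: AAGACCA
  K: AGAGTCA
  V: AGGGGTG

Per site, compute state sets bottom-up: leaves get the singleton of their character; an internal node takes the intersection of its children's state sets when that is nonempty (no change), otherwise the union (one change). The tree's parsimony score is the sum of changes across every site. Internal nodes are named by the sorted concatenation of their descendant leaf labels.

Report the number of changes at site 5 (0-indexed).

3

site 0, node CK: C={T} ∪ K={A} → {A,T} (+1)
site 0, node CFK: CK={A,T} ∩ F={A} → {A} (+0)
site 0, node GV: G={A} ∩ V={A} → {A} (+0)
site 0, node CFGKV: CFK={A} ∩ GV={A} → {A} (+0)
site 1, node CK: C={A} ∪ K={G} → {A,G} (+1)
site 1, node CFK: CK={A,G} ∩ F={G} → {G} (+0)
site 1, node GV: G={A} ∪ V={G} → {A,G} (+1)
site 1, node CFGKV: CFK={G} ∩ GV={A,G} → {G} (+0)
site 2, node CK: C={G} ∪ K={A} → {A,G} (+1)
site 2, node CFK: CK={A,G} ∩ F={G} → {G} (+0)
site 2, node GV: G={G} ∩ V={G} → {G} (+0)
site 2, node CFGKV: CFK={G} ∩ GV={G} → {G} (+0)
site 3, node CK: C={C} ∪ K={G} → {C,G} (+1)
site 3, node CFK: CK={C,G} ∩ F={C} → {C} (+0)
site 3, node GV: G={A} ∪ V={G} → {A,G} (+1)
site 3, node CFGKV: CFK={C} ∪ GV={A,G} → {A,C,G} (+1)
site 4, node CK: C={A} ∪ K={T} → {A,T} (+1)
site 4, node CFK: CK={A,T} ∪ F={C} → {A,C,T} (+1)
site 4, node GV: G={C} ∪ V={G} → {C,G} (+1)
site 4, node CFGKV: CFK={A,C,T} ∩ GV={C,G} → {C} (+0)
site 5, node CK: C={G} ∪ K={C} → {C,G} (+1)
site 5, node CFK: CK={C,G} ∪ F={A} → {A,C,G} (+1)
site 5, node GV: G={C} ∪ V={T} → {C,T} (+1)
site 5, node CFGKV: CFK={A,C,G} ∩ GV={C,T} → {C} (+0)
site 6, node CK: C={C} ∪ K={A} → {A,C} (+1)
site 6, node CFK: CK={A,C} ∪ F={T} → {A,C,T} (+1)
site 6, node GV: G={A} ∪ V={G} → {A,G} (+1)
site 6, node CFGKV: CFK={A,C,T} ∩ GV={A,G} → {A} (+0)
per-site changes: [1, 2, 1, 3, 3, 3, 3]; total = 16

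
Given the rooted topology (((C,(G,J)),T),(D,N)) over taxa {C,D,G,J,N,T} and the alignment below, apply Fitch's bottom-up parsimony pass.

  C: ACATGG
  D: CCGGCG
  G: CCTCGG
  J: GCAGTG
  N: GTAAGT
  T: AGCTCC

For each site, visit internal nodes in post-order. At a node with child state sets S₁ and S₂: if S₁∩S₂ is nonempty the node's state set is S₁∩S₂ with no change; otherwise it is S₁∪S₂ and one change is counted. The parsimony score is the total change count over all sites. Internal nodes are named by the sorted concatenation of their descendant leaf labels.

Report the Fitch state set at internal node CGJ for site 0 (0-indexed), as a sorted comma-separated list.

[col 0] GJ: children G:{C}, J:{G} ∪→ {C,G}; cost 1
[col 0] CGJ: children C:{A}, GJ:{C,G} ∪→ {A,C,G}; cost 1
[col 0] CGJT: children CGJ:{A,C,G}, T:{A} ∩→ {A}; cost 0
[col 0] DN: children D:{C}, N:{G} ∪→ {C,G}; cost 1
[col 0] CDGJNT: children CGJT:{A}, DN:{C,G} ∪→ {A,C,G}; cost 1
[col 1] GJ: children G:{C}, J:{C} ∩→ {C}; cost 0
[col 1] CGJ: children C:{C}, GJ:{C} ∩→ {C}; cost 0
[col 1] CGJT: children CGJ:{C}, T:{G} ∪→ {C,G}; cost 1
[col 1] DN: children D:{C}, N:{T} ∪→ {C,T}; cost 1
[col 1] CDGJNT: children CGJT:{C,G}, DN:{C,T} ∩→ {C}; cost 0
[col 2] GJ: children G:{T}, J:{A} ∪→ {A,T}; cost 1
[col 2] CGJ: children C:{A}, GJ:{A,T} ∩→ {A}; cost 0
[col 2] CGJT: children CGJ:{A}, T:{C} ∪→ {A,C}; cost 1
[col 2] DN: children D:{G}, N:{A} ∪→ {A,G}; cost 1
[col 2] CDGJNT: children CGJT:{A,C}, DN:{A,G} ∩→ {A}; cost 0
[col 3] GJ: children G:{C}, J:{G} ∪→ {C,G}; cost 1
[col 3] CGJ: children C:{T}, GJ:{C,G} ∪→ {C,G,T}; cost 1
[col 3] CGJT: children CGJ:{C,G,T}, T:{T} ∩→ {T}; cost 0
[col 3] DN: children D:{G}, N:{A} ∪→ {A,G}; cost 1
[col 3] CDGJNT: children CGJT:{T}, DN:{A,G} ∪→ {A,G,T}; cost 1
[col 4] GJ: children G:{G}, J:{T} ∪→ {G,T}; cost 1
[col 4] CGJ: children C:{G}, GJ:{G,T} ∩→ {G}; cost 0
[col 4] CGJT: children CGJ:{G}, T:{C} ∪→ {C,G}; cost 1
[col 4] DN: children D:{C}, N:{G} ∪→ {C,G}; cost 1
[col 4] CDGJNT: children CGJT:{C,G}, DN:{C,G} ∩→ {C,G}; cost 0
[col 5] GJ: children G:{G}, J:{G} ∩→ {G}; cost 0
[col 5] CGJ: children C:{G}, GJ:{G} ∩→ {G}; cost 0
[col 5] CGJT: children CGJ:{G}, T:{C} ∪→ {C,G}; cost 1
[col 5] DN: children D:{G}, N:{T} ∪→ {G,T}; cost 1
[col 5] CDGJNT: children CGJT:{C,G}, DN:{G,T} ∩→ {G}; cost 0
per-site changes: [4, 2, 3, 4, 3, 2]; total = 18

A,C,G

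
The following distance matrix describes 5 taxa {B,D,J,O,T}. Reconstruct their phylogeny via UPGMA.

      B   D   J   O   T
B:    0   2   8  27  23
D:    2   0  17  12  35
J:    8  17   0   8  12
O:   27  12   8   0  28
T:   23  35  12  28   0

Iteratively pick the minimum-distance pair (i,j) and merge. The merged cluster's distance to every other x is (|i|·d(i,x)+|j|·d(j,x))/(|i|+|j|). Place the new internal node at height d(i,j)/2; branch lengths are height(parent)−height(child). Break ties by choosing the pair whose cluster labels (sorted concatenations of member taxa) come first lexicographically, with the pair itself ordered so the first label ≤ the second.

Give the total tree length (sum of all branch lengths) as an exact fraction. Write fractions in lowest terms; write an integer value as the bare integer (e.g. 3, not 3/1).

step 1: merge (B,D) at d=2; branch lengths B→1, D→1; new cluster BD
  updated: d(BD,J)=25/2, d(BD,O)=39/2, d(BD,T)=29
step 2: merge (J,O) at d=8; branch lengths J→4, O→4; new cluster JO
  updated: d(BD,JO)=16, d(JO,T)=20
step 3: merge (BD,JO) at d=16; branch lengths BD→7, JO→4; new cluster BDJO
  updated: d(BDJO,T)=49/2
step 4: merge (BDJO,T) at d=49/2; branch lengths BDJO→17/4, T→49/4; new cluster BDJOT
final tree: (((B:1,D:1):7,(J:4,O:4):4):17/4,T:49/4)
total length: 75/2

75/2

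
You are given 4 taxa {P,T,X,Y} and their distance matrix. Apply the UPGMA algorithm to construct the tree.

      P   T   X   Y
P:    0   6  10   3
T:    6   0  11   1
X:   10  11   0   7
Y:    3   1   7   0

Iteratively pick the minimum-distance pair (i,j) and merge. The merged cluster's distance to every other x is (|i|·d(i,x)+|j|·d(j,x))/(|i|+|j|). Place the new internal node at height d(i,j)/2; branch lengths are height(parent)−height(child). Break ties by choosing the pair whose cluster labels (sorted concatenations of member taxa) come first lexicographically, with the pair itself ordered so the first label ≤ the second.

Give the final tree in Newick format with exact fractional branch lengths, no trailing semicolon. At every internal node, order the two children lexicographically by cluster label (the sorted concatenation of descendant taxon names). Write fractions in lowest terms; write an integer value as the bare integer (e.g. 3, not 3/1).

iteration 1: select T,Y (d=1); attach at lengths (1/2, 1/2); label the merged cluster TY
  updated: d(P,TY)=9/2, d(TY,X)=9
iteration 2: select P,TY (d=9/2); attach at lengths (9/4, 7/4); label the merged cluster PTY
  updated: d(PTY,X)=28/3
iteration 3: select PTY,X (d=28/3); attach at lengths (29/12, 14/3); label the merged cluster PTXY
final tree: ((P:9/4,(T:1/2,Y:1/2):7/4):29/12,X:14/3)
total length: 145/12

((P:9/4,(T:1/2,Y:1/2):7/4):29/12,X:14/3)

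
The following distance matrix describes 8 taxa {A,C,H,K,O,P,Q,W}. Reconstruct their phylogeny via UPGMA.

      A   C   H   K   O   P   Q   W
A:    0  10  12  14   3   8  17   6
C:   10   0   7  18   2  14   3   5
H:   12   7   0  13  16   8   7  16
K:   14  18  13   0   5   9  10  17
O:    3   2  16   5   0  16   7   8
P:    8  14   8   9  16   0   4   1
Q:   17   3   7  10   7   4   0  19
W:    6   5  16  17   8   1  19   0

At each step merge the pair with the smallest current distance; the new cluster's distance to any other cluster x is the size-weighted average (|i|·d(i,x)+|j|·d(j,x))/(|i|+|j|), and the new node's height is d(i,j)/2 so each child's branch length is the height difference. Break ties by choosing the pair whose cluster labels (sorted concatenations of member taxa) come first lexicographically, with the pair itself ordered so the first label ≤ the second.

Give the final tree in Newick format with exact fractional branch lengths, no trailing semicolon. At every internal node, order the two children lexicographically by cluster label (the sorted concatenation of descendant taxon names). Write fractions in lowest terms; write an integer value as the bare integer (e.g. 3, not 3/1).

(((A:7/2,(P:1/2,W:1/2):3):2,(((C:1,O:1):3/2,Q:5/2):5/2,H:5):1/2):9/14,K:43/7)

iteration 1: select P,W (d=1); attach at lengths (1/2, 1/2); label the merged cluster PW
  updated: d(A,PW)=7, d(C,PW)=19/2, d(H,PW)=12, d(K,PW)=13, d(O,PW)=12, d(PW,Q)=23/2
iteration 2: select C,O (d=2); attach at lengths (1, 1); label the merged cluster CO
  updated: d(A,CO)=13/2, d(CO,H)=23/2, d(CO,K)=23/2, d(CO,PW)=43/4, d(CO,Q)=5
iteration 3: select CO,Q (d=5); attach at lengths (3/2, 5/2); label the merged cluster COQ
  updated: d(A,COQ)=10, d(COQ,H)=10, d(COQ,K)=11, d(COQ,PW)=11
iteration 4: select A,PW (d=7); attach at lengths (7/2, 3); label the merged cluster APW
  updated: d(APW,COQ)=32/3, d(APW,H)=12, d(APW,K)=40/3
iteration 5: select COQ,H (d=10); attach at lengths (5/2, 5); label the merged cluster CHOQ
  updated: d(APW,CHOQ)=11, d(CHOQ,K)=23/2
iteration 6: select APW,CHOQ (d=11); attach at lengths (2, 1/2); label the merged cluster ACHOPQW
  updated: d(ACHOPQW,K)=86/7
iteration 7: select ACHOPQW,K (d=86/7); attach at lengths (9/14, 43/7); label the merged cluster ACHKOPQW
final tree: (((A:7/2,(P:1/2,W:1/2):3):2,(((C:1,O:1):3/2,Q:5/2):5/2,H:5):1/2):9/14,K:43/7)
total length: 212/7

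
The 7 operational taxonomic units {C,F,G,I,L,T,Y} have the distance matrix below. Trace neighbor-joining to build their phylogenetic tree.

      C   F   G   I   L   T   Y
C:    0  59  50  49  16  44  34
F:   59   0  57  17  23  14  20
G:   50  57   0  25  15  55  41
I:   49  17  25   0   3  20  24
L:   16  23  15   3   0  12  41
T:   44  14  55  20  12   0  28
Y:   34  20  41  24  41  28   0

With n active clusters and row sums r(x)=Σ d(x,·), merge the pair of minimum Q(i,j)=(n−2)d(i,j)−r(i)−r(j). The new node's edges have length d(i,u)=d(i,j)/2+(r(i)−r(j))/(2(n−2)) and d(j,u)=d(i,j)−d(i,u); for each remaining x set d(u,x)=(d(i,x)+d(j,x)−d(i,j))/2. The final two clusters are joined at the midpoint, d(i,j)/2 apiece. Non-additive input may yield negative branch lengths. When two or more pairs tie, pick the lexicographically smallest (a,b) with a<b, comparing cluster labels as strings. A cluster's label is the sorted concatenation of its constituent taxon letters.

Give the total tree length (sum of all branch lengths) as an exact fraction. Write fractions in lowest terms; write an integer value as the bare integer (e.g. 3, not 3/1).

1. join F+T (d=14, Q=-293) ⇒ FT; edges |F|=87/10, |T|=53/10
  updated: d(C,FT)=89/2, d(FT,G)=49, d(FT,I)=23/2, d(FT,L)=21/2, d(FT,Y)=17
2. join FT+Y (d=17, Q=-443/2) ⇒ FTY; edges |FT|=87/16, |Y|=185/16
  updated: d(C,FTY)=123/4, d(FTY,G)=73/2, d(FTY,I)=37/4, d(FTY,L)=69/4
3. join FTY+I (d=37/4, Q=-609/4) ⇒ FITY; edges |FTY|=47/8, |I|=27/8
  updated: d(C,FITY)=141/4, d(FITY,G)=209/8, d(FITY,L)=11/2
4. join C+L (d=16, Q=-423/4) ⇒ CL; edges |C|=387/16, |L|=-131/16
  updated: d(CL,FITY)=99/8, d(CL,G)=49/2
5. join CL+FITY (d=99/8, Q=-63) ⇒ CFILTY; edges |CL|=43/8, |FITY|=7
  updated: d(CFILTY,G)=153/8
6. join CFILTY+G (d=153/8) ⇒ CFGILTY; edges |CFILTY|=153/16, |G|=153/16
final tree: (((C:387/16,L:-131/16):43/8,(((F:87/10,T:53/10):87/16,Y:185/16):47/8,I:27/8):7):153/16,G:153/16)
total length: 351/4

351/4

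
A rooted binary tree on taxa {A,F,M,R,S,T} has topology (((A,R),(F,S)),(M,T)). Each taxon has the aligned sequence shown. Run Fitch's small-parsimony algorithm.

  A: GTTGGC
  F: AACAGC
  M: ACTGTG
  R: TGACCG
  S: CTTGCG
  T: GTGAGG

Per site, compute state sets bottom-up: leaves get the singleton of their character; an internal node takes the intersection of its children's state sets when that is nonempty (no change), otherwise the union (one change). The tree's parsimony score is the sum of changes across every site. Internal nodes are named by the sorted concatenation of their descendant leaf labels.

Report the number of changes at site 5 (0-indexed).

[col 0] AR: children A:{G}, R:{T} ∪→ {G,T}; cost 1
[col 0] FS: children F:{A}, S:{C} ∪→ {A,C}; cost 1
[col 0] AFRS: children AR:{G,T}, FS:{A,C} ∪→ {A,C,G,T}; cost 1
[col 0] MT: children M:{A}, T:{G} ∪→ {A,G}; cost 1
[col 0] AFMRST: children AFRS:{A,C,G,T}, MT:{A,G} ∩→ {A,G}; cost 0
[col 1] AR: children A:{T}, R:{G} ∪→ {G,T}; cost 1
[col 1] FS: children F:{A}, S:{T} ∪→ {A,T}; cost 1
[col 1] AFRS: children AR:{G,T}, FS:{A,T} ∩→ {T}; cost 0
[col 1] MT: children M:{C}, T:{T} ∪→ {C,T}; cost 1
[col 1] AFMRST: children AFRS:{T}, MT:{C,T} ∩→ {T}; cost 0
[col 2] AR: children A:{T}, R:{A} ∪→ {A,T}; cost 1
[col 2] FS: children F:{C}, S:{T} ∪→ {C,T}; cost 1
[col 2] AFRS: children AR:{A,T}, FS:{C,T} ∩→ {T}; cost 0
[col 2] MT: children M:{T}, T:{G} ∪→ {G,T}; cost 1
[col 2] AFMRST: children AFRS:{T}, MT:{G,T} ∩→ {T}; cost 0
[col 3] AR: children A:{G}, R:{C} ∪→ {C,G}; cost 1
[col 3] FS: children F:{A}, S:{G} ∪→ {A,G}; cost 1
[col 3] AFRS: children AR:{C,G}, FS:{A,G} ∩→ {G}; cost 0
[col 3] MT: children M:{G}, T:{A} ∪→ {A,G}; cost 1
[col 3] AFMRST: children AFRS:{G}, MT:{A,G} ∩→ {G}; cost 0
[col 4] AR: children A:{G}, R:{C} ∪→ {C,G}; cost 1
[col 4] FS: children F:{G}, S:{C} ∪→ {C,G}; cost 1
[col 4] AFRS: children AR:{C,G}, FS:{C,G} ∩→ {C,G}; cost 0
[col 4] MT: children M:{T}, T:{G} ∪→ {G,T}; cost 1
[col 4] AFMRST: children AFRS:{C,G}, MT:{G,T} ∩→ {G}; cost 0
[col 5] AR: children A:{C}, R:{G} ∪→ {C,G}; cost 1
[col 5] FS: children F:{C}, S:{G} ∪→ {C,G}; cost 1
[col 5] AFRS: children AR:{C,G}, FS:{C,G} ∩→ {C,G}; cost 0
[col 5] MT: children M:{G}, T:{G} ∩→ {G}; cost 0
[col 5] AFMRST: children AFRS:{C,G}, MT:{G} ∩→ {G}; cost 0
per-site changes: [4, 3, 3, 3, 3, 2]; total = 18

2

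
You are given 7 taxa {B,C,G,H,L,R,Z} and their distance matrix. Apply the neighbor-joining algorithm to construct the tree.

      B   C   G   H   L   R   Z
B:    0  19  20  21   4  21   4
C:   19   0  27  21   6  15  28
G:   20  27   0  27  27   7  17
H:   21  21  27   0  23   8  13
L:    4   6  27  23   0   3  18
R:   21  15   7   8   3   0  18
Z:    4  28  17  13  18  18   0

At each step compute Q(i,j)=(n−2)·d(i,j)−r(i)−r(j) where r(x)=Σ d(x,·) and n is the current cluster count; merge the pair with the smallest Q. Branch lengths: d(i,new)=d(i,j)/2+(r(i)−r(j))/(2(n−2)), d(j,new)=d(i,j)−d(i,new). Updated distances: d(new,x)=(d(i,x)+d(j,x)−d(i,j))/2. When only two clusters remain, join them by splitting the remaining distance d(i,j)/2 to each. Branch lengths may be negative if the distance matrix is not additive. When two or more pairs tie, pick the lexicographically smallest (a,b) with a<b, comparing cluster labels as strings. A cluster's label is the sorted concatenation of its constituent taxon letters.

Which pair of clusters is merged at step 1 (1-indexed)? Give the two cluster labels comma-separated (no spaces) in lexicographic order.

1. join B+Z (d=4, Q=-167) ⇒ BZ; edges |B|=11/10, |Z|=29/10
  updated: d(BZ,C)=43/2, d(BZ,G)=33/2, d(BZ,H)=15, d(BZ,L)=9, d(BZ,R)=35/2
2. join C+L (d=6, Q=-269/2) ⇒ CL; edges |C|=93/16, |L|=3/16
  updated: d(BZ,CL)=49/4, d(CL,G)=24, d(CL,H)=19, d(CL,R)=6
3. join G+R (d=7, Q=-92) ⇒ GR; edges |G|=19/2, |R|=-5/2
  updated: d(BZ,GR)=27/2, d(CL,GR)=23/2, d(GR,H)=14
4. join BZ+CL (d=49/4, Q=-59) ⇒ BCLZ; edges |BZ|=45/8, |CL|=53/8
  updated: d(BCLZ,GR)=51/8, d(BCLZ,H)=87/8
5. join BCLZ+GR (d=51/8, Q=-125/4) ⇒ BCGLRZ; edges |BCLZ|=13/8, |GR|=19/4
  updated: d(BCGLRZ,H)=37/4
6. join BCGLRZ+H (d=37/4) ⇒ BCGHLRZ; edges |BCGLRZ|=37/8, |H|=37/8
final tree: ((((B:11/10,Z:29/10):45/8,(C:93/16,L:3/16):53/8):13/8,(G:19/2,R:-5/2):19/4):37/8,H:37/8)
total length: 359/8

B,Z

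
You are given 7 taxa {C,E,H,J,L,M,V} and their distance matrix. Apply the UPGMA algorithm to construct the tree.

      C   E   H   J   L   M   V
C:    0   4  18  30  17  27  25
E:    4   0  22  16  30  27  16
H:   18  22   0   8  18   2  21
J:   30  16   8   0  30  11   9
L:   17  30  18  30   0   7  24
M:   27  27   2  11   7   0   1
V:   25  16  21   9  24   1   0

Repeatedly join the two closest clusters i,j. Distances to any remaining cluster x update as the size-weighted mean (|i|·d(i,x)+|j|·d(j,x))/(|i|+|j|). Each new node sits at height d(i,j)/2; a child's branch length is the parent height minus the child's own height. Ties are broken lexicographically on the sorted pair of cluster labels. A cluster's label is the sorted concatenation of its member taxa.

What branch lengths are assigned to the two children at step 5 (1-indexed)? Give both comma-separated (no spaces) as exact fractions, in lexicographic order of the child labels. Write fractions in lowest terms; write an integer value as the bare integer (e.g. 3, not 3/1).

9/2,79/8

iteration 1: select M,V (d=1); attach at lengths (1/2, 1/2); label the merged cluster MV
  updated: d(C,MV)=26, d(E,MV)=43/2, d(H,MV)=23/2, d(J,MV)=10, d(L,MV)=31/2
iteration 2: select C,E (d=4); attach at lengths (2, 2); label the merged cluster CE
  updated: d(CE,H)=20, d(CE,J)=23, d(CE,L)=47/2, d(CE,MV)=95/4
iteration 3: select H,J (d=8); attach at lengths (4, 4); label the merged cluster HJ
  updated: d(CE,HJ)=43/2, d(HJ,L)=24, d(HJ,MV)=43/4
iteration 4: select HJ,MV (d=43/4); attach at lengths (11/8, 39/8); label the merged cluster HJMV
  updated: d(CE,HJMV)=181/8, d(HJMV,L)=79/4
iteration 5: select HJMV,L (d=79/4); attach at lengths (9/2, 79/8); label the merged cluster HJLMV
  updated: d(CE,HJLMV)=114/5
iteration 6: select CE,HJLMV (d=114/5); attach at lengths (47/5, 61/40); label the merged cluster CEHJLMV
final tree: ((C:2,E:2):47/5,(((H:4,J:4):11/8,(M:1/2,V:1/2):39/8):9/2,L:79/8):61/40)
total length: 891/20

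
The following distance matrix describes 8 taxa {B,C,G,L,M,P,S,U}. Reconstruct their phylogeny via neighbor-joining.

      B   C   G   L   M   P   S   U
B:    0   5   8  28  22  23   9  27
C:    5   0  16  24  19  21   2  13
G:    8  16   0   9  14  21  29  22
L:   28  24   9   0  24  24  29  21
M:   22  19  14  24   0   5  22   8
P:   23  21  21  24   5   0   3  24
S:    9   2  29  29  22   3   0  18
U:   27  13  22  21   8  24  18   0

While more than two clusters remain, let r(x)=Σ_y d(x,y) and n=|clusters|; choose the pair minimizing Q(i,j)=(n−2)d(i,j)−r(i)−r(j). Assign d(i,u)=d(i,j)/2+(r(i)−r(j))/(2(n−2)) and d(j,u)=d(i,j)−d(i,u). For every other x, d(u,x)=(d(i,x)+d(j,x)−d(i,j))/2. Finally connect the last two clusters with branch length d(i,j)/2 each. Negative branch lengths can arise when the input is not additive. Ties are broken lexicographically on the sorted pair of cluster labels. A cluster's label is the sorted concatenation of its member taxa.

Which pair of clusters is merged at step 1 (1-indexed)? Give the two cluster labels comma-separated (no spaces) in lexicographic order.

1. join G+L (d=9, Q=-224) ⇒ GL; edges |G|=7/6, |L|=47/6
  updated: d(B,GL)=27/2, d(C,GL)=31/2, d(GL,M)=29/2, d(GL,P)=18, d(GL,S)=49/2, d(GL,U)=17
2. join M+P (d=5, Q=-319/2) ⇒ MP; edges |M|=43/20, |P|=57/20
  updated: d(B,MP)=20, d(C,MP)=35/2, d(GL,MP)=55/4, d(MP,S)=10, d(MP,U)=27/2
3. join MP+U (d=27/2, Q=-437/4) ⇒ MPU; edges |MP|=161/32, |U|=271/32
  updated: d(B,MPU)=67/4, d(C,MPU)=17/2, d(GL,MPU)=69/8, d(MPU,S)=29/4
4. join GL+MPU (d=69/8, Q=-619/8) ⇒ GLMPU; edges |GL|=125/16, |MPU|=13/16
  updated: d(B,GLMPU)=173/16, d(C,GLMPU)=123/16, d(GLMPU,S)=185/16
5. join B+GLMPU (d=173/16, Q=-133/4) ⇒ BGLMPU; edges |B|=131/32, |GLMPU|=215/32
  updated: d(BGLMPU,C)=15/16, d(BGLMPU,S)=39/8
6. join BGLMPU+C (d=15/16, Q=-125/16) ⇒ BCGLMPU; edges |BGLMPU|=61/32, |C|=-31/32
  updated: d(BCGLMPU,S)=95/32
7. join BCGLMPU+S (d=95/32) ⇒ BCGLMPSU; edges |BCGLMPU|=95/64, |S|=95/64
final tree: (((B:131/32,((G:7/6,L:47/6):125/16,((M:43/20,P:57/20):161/32,U:271/32):13/16):215/32):61/32,C:-31/32):95/64,S:95/64)
total length: 1627/32

G,L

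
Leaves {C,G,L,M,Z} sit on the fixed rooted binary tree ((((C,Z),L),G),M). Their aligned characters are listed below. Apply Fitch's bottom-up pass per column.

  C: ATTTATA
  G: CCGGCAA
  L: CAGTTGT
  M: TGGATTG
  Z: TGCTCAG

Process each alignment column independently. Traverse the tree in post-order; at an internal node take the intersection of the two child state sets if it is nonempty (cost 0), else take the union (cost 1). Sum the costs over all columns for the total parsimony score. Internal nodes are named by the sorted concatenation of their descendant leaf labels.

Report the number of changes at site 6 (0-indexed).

site 0, node CZ: C={A} ∪ Z={T} → {A,T} (+1)
site 0, node CLZ: CZ={A,T} ∪ L={C} → {A,C,T} (+1)
site 0, node CGLZ: CLZ={A,C,T} ∩ G={C} → {C} (+0)
site 0, node CGLMZ: CGLZ={C} ∪ M={T} → {C,T} (+1)
site 1, node CZ: C={T} ∪ Z={G} → {G,T} (+1)
site 1, node CLZ: CZ={G,T} ∪ L={A} → {A,G,T} (+1)
site 1, node CGLZ: CLZ={A,G,T} ∪ G={C} → {A,C,G,T} (+1)
site 1, node CGLMZ: CGLZ={A,C,G,T} ∩ M={G} → {G} (+0)
site 2, node CZ: C={T} ∪ Z={C} → {C,T} (+1)
site 2, node CLZ: CZ={C,T} ∪ L={G} → {C,G,T} (+1)
site 2, node CGLZ: CLZ={C,G,T} ∩ G={G} → {G} (+0)
site 2, node CGLMZ: CGLZ={G} ∩ M={G} → {G} (+0)
site 3, node CZ: C={T} ∩ Z={T} → {T} (+0)
site 3, node CLZ: CZ={T} ∩ L={T} → {T} (+0)
site 3, node CGLZ: CLZ={T} ∪ G={G} → {G,T} (+1)
site 3, node CGLMZ: CGLZ={G,T} ∪ M={A} → {A,G,T} (+1)
site 4, node CZ: C={A} ∪ Z={C} → {A,C} (+1)
site 4, node CLZ: CZ={A,C} ∪ L={T} → {A,C,T} (+1)
site 4, node CGLZ: CLZ={A,C,T} ∩ G={C} → {C} (+0)
site 4, node CGLMZ: CGLZ={C} ∪ M={T} → {C,T} (+1)
site 5, node CZ: C={T} ∪ Z={A} → {A,T} (+1)
site 5, node CLZ: CZ={A,T} ∪ L={G} → {A,G,T} (+1)
site 5, node CGLZ: CLZ={A,G,T} ∩ G={A} → {A} (+0)
site 5, node CGLMZ: CGLZ={A} ∪ M={T} → {A,T} (+1)
site 6, node CZ: C={A} ∪ Z={G} → {A,G} (+1)
site 6, node CLZ: CZ={A,G} ∪ L={T} → {A,G,T} (+1)
site 6, node CGLZ: CLZ={A,G,T} ∩ G={A} → {A} (+0)
site 6, node CGLMZ: CGLZ={A} ∪ M={G} → {A,G} (+1)
per-site changes: [3, 3, 2, 2, 3, 3, 3]; total = 19

3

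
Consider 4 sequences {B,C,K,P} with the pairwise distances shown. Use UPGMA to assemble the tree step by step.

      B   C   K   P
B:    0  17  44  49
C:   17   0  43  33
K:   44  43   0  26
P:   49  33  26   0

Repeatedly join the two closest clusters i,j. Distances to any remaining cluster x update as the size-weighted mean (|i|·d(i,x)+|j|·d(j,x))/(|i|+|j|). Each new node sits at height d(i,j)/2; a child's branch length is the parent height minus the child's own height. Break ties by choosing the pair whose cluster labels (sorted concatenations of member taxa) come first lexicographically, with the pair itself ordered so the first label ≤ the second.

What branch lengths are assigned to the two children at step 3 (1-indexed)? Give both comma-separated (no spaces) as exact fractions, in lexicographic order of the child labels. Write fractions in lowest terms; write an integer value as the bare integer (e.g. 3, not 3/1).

101/8,65/8

step 1: merge (B,C) at d=17; branch lengths B→17/2, C→17/2; new cluster BC
  updated: d(BC,K)=87/2, d(BC,P)=41
step 2: merge (K,P) at d=26; branch lengths K→13, P→13; new cluster KP
  updated: d(BC,KP)=169/4
step 3: merge (BC,KP) at d=169/4; branch lengths BC→101/8, KP→65/8; new cluster BCKP
final tree: ((B:17/2,C:17/2):101/8,(K:13,P:13):65/8)
total length: 255/4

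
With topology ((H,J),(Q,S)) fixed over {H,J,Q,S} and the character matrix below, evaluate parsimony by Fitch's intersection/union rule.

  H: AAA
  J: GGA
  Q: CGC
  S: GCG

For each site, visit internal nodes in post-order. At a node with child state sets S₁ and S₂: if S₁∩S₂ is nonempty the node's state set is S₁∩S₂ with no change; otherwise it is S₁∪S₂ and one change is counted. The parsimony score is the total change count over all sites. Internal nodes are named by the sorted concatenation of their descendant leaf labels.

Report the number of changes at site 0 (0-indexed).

site 0, node HJ: H={A} ∪ J={G} → {A,G} (+1)
site 0, node QS: Q={C} ∪ S={G} → {C,G} (+1)
site 0, node HJQS: HJ={A,G} ∩ QS={C,G} → {G} (+0)
site 1, node HJ: H={A} ∪ J={G} → {A,G} (+1)
site 1, node QS: Q={G} ∪ S={C} → {C,G} (+1)
site 1, node HJQS: HJ={A,G} ∩ QS={C,G} → {G} (+0)
site 2, node HJ: H={A} ∩ J={A} → {A} (+0)
site 2, node QS: Q={C} ∪ S={G} → {C,G} (+1)
site 2, node HJQS: HJ={A} ∪ QS={C,G} → {A,C,G} (+1)
per-site changes: [2, 2, 2]; total = 6

2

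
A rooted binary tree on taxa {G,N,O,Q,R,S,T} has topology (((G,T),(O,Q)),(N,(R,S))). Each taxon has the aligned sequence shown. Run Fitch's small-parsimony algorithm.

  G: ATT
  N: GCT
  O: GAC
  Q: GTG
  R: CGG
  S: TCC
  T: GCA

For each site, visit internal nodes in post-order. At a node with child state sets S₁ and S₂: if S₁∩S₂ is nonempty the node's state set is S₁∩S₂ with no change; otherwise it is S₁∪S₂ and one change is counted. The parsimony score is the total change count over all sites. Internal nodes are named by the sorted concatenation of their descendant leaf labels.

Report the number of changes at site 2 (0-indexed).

GT@0: {A} ∪ {G} = {A,G} (union, +1)
OQ@0: {G} ∩ {G} = {G} (intersection, +0)
GOQT@0: {A,G} ∩ {G} = {G} (intersection, +0)
RS@0: {C} ∪ {T} = {C,T} (union, +1)
NRS@0: {G} ∪ {C,T} = {C,G,T} (union, +1)
GNOQRST@0: {G} ∩ {C,G,T} = {G} (intersection, +0)
GT@1: {T} ∪ {C} = {C,T} (union, +1)
OQ@1: {A} ∪ {T} = {A,T} (union, +1)
GOQT@1: {C,T} ∩ {A,T} = {T} (intersection, +0)
RS@1: {G} ∪ {C} = {C,G} (union, +1)
NRS@1: {C} ∩ {C,G} = {C} (intersection, +0)
GNOQRST@1: {T} ∪ {C} = {C,T} (union, +1)
GT@2: {T} ∪ {A} = {A,T} (union, +1)
OQ@2: {C} ∪ {G} = {C,G} (union, +1)
GOQT@2: {A,T} ∪ {C,G} = {A,C,G,T} (union, +1)
RS@2: {G} ∪ {C} = {C,G} (union, +1)
NRS@2: {T} ∪ {C,G} = {C,G,T} (union, +1)
GNOQRST@2: {A,C,G,T} ∩ {C,G,T} = {C,G,T} (intersection, +0)
per-site changes: [3, 4, 5]; total = 12

5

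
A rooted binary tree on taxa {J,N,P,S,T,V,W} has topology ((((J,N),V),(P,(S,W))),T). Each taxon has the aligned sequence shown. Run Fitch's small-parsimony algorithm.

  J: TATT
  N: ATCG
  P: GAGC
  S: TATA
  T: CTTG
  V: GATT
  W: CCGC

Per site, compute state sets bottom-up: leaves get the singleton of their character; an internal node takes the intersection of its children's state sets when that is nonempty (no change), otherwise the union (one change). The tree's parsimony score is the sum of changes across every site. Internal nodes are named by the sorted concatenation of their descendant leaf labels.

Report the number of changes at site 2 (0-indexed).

[col 0] JN: children J:{T}, N:{A} ∪→ {A,T}; cost 1
[col 0] JNV: children JN:{A,T}, V:{G} ∪→ {A,G,T}; cost 1
[col 0] SW: children S:{T}, W:{C} ∪→ {C,T}; cost 1
[col 0] PSW: children P:{G}, SW:{C,T} ∪→ {C,G,T}; cost 1
[col 0] JNPSVW: children JNV:{A,G,T}, PSW:{C,G,T} ∩→ {G,T}; cost 0
[col 0] JNPSTVW: children JNPSVW:{G,T}, T:{C} ∪→ {C,G,T}; cost 1
[col 1] JN: children J:{A}, N:{T} ∪→ {A,T}; cost 1
[col 1] JNV: children JN:{A,T}, V:{A} ∩→ {A}; cost 0
[col 1] SW: children S:{A}, W:{C} ∪→ {A,C}; cost 1
[col 1] PSW: children P:{A}, SW:{A,C} ∩→ {A}; cost 0
[col 1] JNPSVW: children JNV:{A}, PSW:{A} ∩→ {A}; cost 0
[col 1] JNPSTVW: children JNPSVW:{A}, T:{T} ∪→ {A,T}; cost 1
[col 2] JN: children J:{T}, N:{C} ∪→ {C,T}; cost 1
[col 2] JNV: children JN:{C,T}, V:{T} ∩→ {T}; cost 0
[col 2] SW: children S:{T}, W:{G} ∪→ {G,T}; cost 1
[col 2] PSW: children P:{G}, SW:{G,T} ∩→ {G}; cost 0
[col 2] JNPSVW: children JNV:{T}, PSW:{G} ∪→ {G,T}; cost 1
[col 2] JNPSTVW: children JNPSVW:{G,T}, T:{T} ∩→ {T}; cost 0
[col 3] JN: children J:{T}, N:{G} ∪→ {G,T}; cost 1
[col 3] JNV: children JN:{G,T}, V:{T} ∩→ {T}; cost 0
[col 3] SW: children S:{A}, W:{C} ∪→ {A,C}; cost 1
[col 3] PSW: children P:{C}, SW:{A,C} ∩→ {C}; cost 0
[col 3] JNPSVW: children JNV:{T}, PSW:{C} ∪→ {C,T}; cost 1
[col 3] JNPSTVW: children JNPSVW:{C,T}, T:{G} ∪→ {C,G,T}; cost 1
per-site changes: [5, 3, 3, 4]; total = 15

3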